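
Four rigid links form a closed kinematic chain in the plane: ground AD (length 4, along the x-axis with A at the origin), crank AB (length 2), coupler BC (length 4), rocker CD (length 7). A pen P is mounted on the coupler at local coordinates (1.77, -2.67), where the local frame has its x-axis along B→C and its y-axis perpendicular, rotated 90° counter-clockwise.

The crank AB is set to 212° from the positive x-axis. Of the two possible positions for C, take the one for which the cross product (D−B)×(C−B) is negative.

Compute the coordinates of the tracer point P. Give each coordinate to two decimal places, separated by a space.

-3.97 -3.32

A=(0,0), D=(4.00,0)
B = A + 2.00·(cos212°, sin212°) = (-1.6961, -1.0598)
|BD| = 5.7939
circle(B,4.00) ∩ circle(D,7.00): a=0.0491, h=3.9997
  candidates: C₊=(-2.3795,2.8814) cross=23.174; C₋=(-0.9162,-4.9831) cross=-23.174
  mode - wants cross < 0 → take C=(-0.9162,-4.9831) (cross=-23.174)
ex = (C−B)/|BC| = (0.1950,-0.9808); ey = (0.9808,0.1950)
P = B + 1.77·ex + -2.67·ey = (-3.9697,-3.3165)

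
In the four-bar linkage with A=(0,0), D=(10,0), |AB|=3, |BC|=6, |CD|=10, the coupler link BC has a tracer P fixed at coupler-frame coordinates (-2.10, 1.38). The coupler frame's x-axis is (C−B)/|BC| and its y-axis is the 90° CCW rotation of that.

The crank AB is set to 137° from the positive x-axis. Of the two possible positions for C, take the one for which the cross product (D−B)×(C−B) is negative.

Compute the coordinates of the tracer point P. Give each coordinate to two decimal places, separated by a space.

A=(0,0), D=(10.00,0)
B = A + 3.00·(cos137°, sin137°) = (-2.1941, 2.0460)
|BD| = 12.3645
circle(B,6.00) ∩ circle(D,10.00): a=3.5942, h=4.8043
  candidates: C₊=(2.1456,6.1894) cross=59.403; C₋=(0.5556,-3.2869) cross=-59.403
  mode - wants cross < 0 → take C=(0.5556,-3.2869) (cross=-59.403)
ex = (C−B)/|BC| = (0.4583,-0.8888); ey = (0.8888,0.4583)
P = B + -2.10·ex + 1.38·ey = (-1.9299,4.5449)

-1.93 4.54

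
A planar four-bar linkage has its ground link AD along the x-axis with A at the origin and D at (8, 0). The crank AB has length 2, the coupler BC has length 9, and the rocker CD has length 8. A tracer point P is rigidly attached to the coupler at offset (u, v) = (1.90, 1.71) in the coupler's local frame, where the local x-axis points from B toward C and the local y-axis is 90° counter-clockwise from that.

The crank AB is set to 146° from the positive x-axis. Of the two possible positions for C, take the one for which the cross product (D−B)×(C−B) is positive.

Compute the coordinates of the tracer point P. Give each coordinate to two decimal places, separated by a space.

A=(0,0), D=(8.00,0)
B = A + 2.00·(cos146°, sin146°) = (-1.6581, 1.1184)
|BD| = 9.7226
circle(B,9.00) ∩ circle(D,8.00): a=5.7356, h=6.9357
  candidates: C₊=(4.8372,7.3483) cross=67.433; C₋=(3.2416,-6.4310) cross=-67.433
  mode + wants cross > 0 → take C=(4.8372,7.3483) (cross=67.433)
ex = (C−B)/|BC| = (0.7217,0.6922); ey = (-0.6922,0.7217)
P = B + 1.90·ex + 1.71·ey = (-1.4705,3.6677)

-1.47 3.67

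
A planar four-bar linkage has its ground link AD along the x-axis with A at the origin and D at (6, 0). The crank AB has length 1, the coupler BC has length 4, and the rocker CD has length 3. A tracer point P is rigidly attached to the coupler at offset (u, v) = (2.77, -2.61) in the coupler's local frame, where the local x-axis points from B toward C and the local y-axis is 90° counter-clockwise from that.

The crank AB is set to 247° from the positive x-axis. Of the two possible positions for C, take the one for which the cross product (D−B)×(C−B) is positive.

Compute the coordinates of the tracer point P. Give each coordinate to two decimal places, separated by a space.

3.28 -1.94

A=(0,0), D=(6.00,0)
B = A + 1.00·(cos247°, sin247°) = (-0.3907, -0.9205)
|BD| = 6.4567
circle(B,4.00) ∩ circle(D,3.00): a=3.7704, h=1.3357
  candidates: C₊=(3.1508,0.9390) cross=8.624; C₋=(3.5316,-1.7050) cross=-8.624
  mode + wants cross > 0 → take C=(3.1508,0.9390) (cross=8.624)
ex = (C−B)/|BC| = (0.8854,0.4649); ey = (-0.4649,0.8854)
P = B + 2.77·ex + -2.61·ey = (3.2751,-1.9436)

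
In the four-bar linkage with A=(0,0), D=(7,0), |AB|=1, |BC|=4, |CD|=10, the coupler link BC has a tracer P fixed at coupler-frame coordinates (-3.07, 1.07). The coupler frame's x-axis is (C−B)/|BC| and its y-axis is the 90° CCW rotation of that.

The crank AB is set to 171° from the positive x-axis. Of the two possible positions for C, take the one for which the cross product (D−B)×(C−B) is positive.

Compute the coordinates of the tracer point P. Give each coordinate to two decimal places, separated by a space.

-1.10 -3.09

A=(0,0), D=(7.00,0)
B = A + 1.00·(cos171°, sin171°) = (-0.9877, 0.1564)
|BD| = 7.9892
circle(B,4.00) ∩ circle(D,10.00): a=-1.2625, h=3.7955
  candidates: C₊=(-2.1756,3.9760) cross=30.323; C₋=(-2.3242,-3.6137) cross=-30.323
  mode + wants cross > 0 → take C=(-2.1756,3.9760) (cross=30.323)
ex = (C−B)/|BC| = (-0.2970,0.9549); ey = (-0.9549,-0.2970)
P = B + -3.07·ex + 1.07·ey = (-1.0977,-3.0928)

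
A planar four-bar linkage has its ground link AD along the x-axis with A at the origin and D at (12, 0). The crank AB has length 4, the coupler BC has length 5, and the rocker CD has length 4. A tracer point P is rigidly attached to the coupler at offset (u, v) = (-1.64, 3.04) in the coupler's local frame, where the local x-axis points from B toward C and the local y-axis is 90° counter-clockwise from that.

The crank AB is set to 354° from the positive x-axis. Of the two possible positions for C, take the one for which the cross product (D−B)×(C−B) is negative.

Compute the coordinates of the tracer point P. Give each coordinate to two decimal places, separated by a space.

A=(0,0), D=(12.00,0)
B = A + 4.00·(cos354°, sin354°) = (3.9781, -0.4181)
|BD| = 8.0328
circle(B,5.00) ∩ circle(D,4.00): a=4.5766, h=2.0136
  candidates: C₊=(8.4437,1.8310) cross=16.175; C₋=(8.6533,-2.1908) cross=-16.175
  mode - wants cross < 0 → take C=(8.6533,-2.1908) (cross=-16.175)
ex = (C−B)/|BC| = (0.9350,-0.3545); ey = (0.3545,0.9350)
P = B + -1.64·ex + 3.04·ey = (3.5224,3.0059)

3.52 3.01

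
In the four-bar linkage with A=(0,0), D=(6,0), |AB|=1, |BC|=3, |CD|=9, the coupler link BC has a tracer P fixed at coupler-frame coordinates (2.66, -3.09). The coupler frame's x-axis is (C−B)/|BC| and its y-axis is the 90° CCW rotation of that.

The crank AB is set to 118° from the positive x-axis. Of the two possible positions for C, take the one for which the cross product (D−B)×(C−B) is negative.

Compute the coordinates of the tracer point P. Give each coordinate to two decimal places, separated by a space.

A=(0,0), D=(6.00,0)
B = A + 1.00·(cos118°, sin118°) = (-0.4695, 0.8829)
|BD| = 6.5294
circle(B,3.00) ∩ circle(D,9.00): a=-2.2488, h=1.9857
  candidates: C₊=(-2.4291,3.1545) cross=12.966; C₋=(-2.9661,-0.7804) cross=-12.966
  mode - wants cross < 0 → take C=(-2.9661,-0.7804) (cross=-12.966)
ex = (C−B)/|BC| = (-0.8322,-0.5545); ey = (0.5545,-0.8322)
P = B + 2.66·ex + -3.09·ey = (-4.3964,1.9796)

-4.40 1.98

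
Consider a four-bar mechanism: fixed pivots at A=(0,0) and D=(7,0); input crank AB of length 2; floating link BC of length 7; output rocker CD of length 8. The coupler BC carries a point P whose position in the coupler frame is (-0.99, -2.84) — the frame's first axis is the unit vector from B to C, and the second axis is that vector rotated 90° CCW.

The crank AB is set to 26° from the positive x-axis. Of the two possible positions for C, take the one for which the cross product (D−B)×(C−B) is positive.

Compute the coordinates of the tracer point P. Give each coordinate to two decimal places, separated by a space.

A=(0,0), D=(7.00,0)
B = A + 2.00·(cos26°, sin26°) = (1.7976, 0.8767)
|BD| = 5.2758
circle(B,7.00) ∩ circle(D,8.00): a=1.2163, h=6.8935
  candidates: C₊=(4.1426,7.4723) cross=36.369; C₋=(1.8514,-6.1231) cross=-36.369
  mode + wants cross > 0 → take C=(4.1426,7.4723) (cross=36.369)
ex = (C−B)/|BC| = (0.3350,0.9422); ey = (-0.9422,0.3350)
P = B + -0.99·ex + -2.84·ey = (4.1418,-1.0074)

4.14 -1.01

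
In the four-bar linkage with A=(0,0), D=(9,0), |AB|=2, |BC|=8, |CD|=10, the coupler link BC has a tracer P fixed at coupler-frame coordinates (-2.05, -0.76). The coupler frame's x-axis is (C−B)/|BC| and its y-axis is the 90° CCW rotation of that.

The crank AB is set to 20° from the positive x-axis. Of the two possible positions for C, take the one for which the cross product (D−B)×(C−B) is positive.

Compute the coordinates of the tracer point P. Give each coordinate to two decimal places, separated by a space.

A=(0,0), D=(9.00,0)
B = A + 2.00·(cos20°, sin20°) = (1.8794, 0.6840)
|BD| = 7.1534
circle(B,8.00) ∩ circle(D,10.00): a=1.0604, h=7.9294
  candidates: C₊=(3.6932,8.4757) cross=56.722; C₋=(2.1767,-7.3104) cross=-56.722
  mode + wants cross > 0 → take C=(3.6932,8.4757) (cross=56.722)
ex = (C−B)/|BC| = (0.2267,0.9740); ey = (-0.9740,0.2267)
P = B + -2.05·ex + -0.76·ey = (2.1548,-1.4849)

2.15 -1.48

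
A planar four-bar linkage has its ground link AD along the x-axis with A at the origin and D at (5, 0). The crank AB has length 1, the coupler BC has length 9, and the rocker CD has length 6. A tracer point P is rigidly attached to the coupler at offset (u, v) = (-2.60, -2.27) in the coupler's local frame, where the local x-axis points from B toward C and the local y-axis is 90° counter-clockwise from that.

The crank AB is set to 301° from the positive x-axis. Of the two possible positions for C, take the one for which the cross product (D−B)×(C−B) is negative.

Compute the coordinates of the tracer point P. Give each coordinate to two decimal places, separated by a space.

A=(0,0), D=(5.00,0)
B = A + 1.00·(cos301°, sin301°) = (0.5150, -0.8572)
|BD| = 4.5661
circle(B,9.00) ∩ circle(D,6.00): a=7.2106, h=5.3858
  candidates: C₊=(6.5865,5.7865) cross=24.592; C₋=(8.6085,-4.7936) cross=-24.592
  mode - wants cross < 0 → take C=(8.6085,-4.7936) (cross=-24.592)
ex = (C−B)/|BC| = (0.8993,-0.4374); ey = (0.4374,0.8993)
P = B + -2.60·ex + -2.27·ey = (-2.8159,-1.7613)

-2.82 -1.76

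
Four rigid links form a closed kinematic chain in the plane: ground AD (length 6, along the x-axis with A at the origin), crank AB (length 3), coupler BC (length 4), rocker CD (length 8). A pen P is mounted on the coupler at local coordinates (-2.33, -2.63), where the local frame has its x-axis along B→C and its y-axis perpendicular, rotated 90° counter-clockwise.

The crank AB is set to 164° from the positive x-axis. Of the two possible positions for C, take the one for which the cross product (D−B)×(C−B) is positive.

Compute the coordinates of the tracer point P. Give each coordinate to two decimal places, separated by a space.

A=(0,0), D=(6.00,0)
B = A + 3.00·(cos164°, sin164°) = (-2.8838, 0.8269)
|BD| = 8.9222
circle(B,4.00) ∩ circle(D,8.00): a=1.7712, h=3.5865
  candidates: C₊=(-0.7878,4.2338) cross=31.999; C₋=(-1.4526,-2.9083) cross=-31.999
  mode + wants cross > 0 → take C=(-0.7878,4.2338) (cross=31.999)
ex = (C−B)/|BC| = (0.5240,0.8517); ey = (-0.8517,0.5240)
P = B + -2.33·ex + -2.63·ey = (-1.8646,-2.5357)

-1.86 -2.54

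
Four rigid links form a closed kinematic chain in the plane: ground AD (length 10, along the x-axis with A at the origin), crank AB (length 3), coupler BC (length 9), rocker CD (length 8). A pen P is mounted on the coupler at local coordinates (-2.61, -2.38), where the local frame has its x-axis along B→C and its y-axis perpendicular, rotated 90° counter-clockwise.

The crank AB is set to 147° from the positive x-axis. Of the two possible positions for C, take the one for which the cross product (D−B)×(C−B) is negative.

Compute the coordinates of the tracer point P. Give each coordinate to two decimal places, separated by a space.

-6.04 1.89

A=(0,0), D=(10.00,0)
B = A + 3.00·(cos147°, sin147°) = (-2.5160, 1.6339)
|BD| = 12.6222
circle(B,9.00) ∩ circle(D,8.00): a=6.9845, h=5.6760
  candidates: C₊=(5.1445,6.3580) cross=71.643; C₋=(3.6750,-4.8984) cross=-71.643
  mode - wants cross < 0 → take C=(3.6750,-4.8984) (cross=-71.643)
ex = (C−B)/|BC| = (0.6879,-0.7258); ey = (0.7258,0.6879)
P = B + -2.61·ex + -2.38·ey = (-6.0388,1.8911)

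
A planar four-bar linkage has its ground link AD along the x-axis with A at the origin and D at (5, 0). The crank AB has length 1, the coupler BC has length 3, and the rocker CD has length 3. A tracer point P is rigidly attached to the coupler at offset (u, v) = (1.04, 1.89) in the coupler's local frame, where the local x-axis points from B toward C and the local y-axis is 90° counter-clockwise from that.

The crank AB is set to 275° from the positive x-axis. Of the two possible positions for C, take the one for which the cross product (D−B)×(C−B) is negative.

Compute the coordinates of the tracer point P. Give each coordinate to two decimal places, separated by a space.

A=(0,0), D=(5.00,0)
B = A + 1.00·(cos275°, sin275°) = (0.0872, -0.9962)
|BD| = 5.0128
circle(B,3.00) ∩ circle(D,3.00): a=2.5064, h=1.6486
  candidates: C₊=(2.2160,1.1176) cross=8.264; C₋=(2.8712,-2.1138) cross=-8.264
  mode - wants cross < 0 → take C=(2.8712,-2.1138) (cross=-8.264)
ex = (C−B)/|BC| = (0.9280,-0.3725); ey = (0.3725,0.9280)
P = B + 1.04·ex + 1.89·ey = (1.7564,0.3703)

1.76 0.37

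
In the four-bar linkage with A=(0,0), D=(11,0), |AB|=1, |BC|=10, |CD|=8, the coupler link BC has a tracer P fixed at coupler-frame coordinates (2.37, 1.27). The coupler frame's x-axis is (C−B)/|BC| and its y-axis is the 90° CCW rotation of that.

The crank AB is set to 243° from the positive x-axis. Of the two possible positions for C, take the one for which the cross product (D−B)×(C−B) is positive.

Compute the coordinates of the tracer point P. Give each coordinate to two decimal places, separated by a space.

A=(0,0), D=(11.00,0)
B = A + 1.00·(cos243°, sin243°) = (-0.4540, -0.8910)
|BD| = 11.4886
circle(B,10.00) ∩ circle(D,8.00): a=7.3111, h=6.8226
  candidates: C₊=(6.3059,6.4781) cross=78.382; C₋=(7.3642,-7.1261) cross=-78.382
  mode + wants cross > 0 → take C=(6.3059,6.4781) (cross=78.382)
ex = (C−B)/|BC| = (0.6760,0.7369); ey = (-0.7369,0.6760)
P = B + 2.37·ex + 1.27·ey = (0.2122,1.7140)

0.21 1.71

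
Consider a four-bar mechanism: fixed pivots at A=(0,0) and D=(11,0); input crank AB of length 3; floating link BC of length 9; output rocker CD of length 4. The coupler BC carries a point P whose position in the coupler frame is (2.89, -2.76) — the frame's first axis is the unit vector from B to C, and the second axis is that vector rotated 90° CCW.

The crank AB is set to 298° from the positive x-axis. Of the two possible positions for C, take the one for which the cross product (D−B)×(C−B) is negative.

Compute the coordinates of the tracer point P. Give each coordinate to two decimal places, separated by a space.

A=(0,0), D=(11.00,0)
B = A + 3.00·(cos298°, sin298°) = (1.4084, -2.6488)
|BD| = 9.9506
circle(B,9.00) ∩ circle(D,4.00): a=8.2414, h=3.6164
  candidates: C₊=(8.3898,3.0310) cross=35.986; C₋=(10.3152,-3.9409) cross=-35.986
  mode - wants cross < 0 → take C=(10.3152,-3.9409) (cross=-35.986)
ex = (C−B)/|BC| = (0.9896,-0.1436); ey = (0.1436,0.9896)
P = B + 2.89·ex + -2.76·ey = (3.8722,-5.7952)

3.87 -5.80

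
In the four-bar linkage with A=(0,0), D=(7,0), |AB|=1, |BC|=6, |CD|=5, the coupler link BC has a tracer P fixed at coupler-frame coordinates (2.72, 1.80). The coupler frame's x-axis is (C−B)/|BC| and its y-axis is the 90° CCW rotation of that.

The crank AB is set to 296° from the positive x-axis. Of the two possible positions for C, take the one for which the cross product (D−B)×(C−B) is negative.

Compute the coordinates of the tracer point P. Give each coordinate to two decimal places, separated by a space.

3.69 -1.19

A=(0,0), D=(7.00,0)
B = A + 1.00·(cos296°, sin296°) = (0.4384, -0.8988)
|BD| = 6.6229
circle(B,6.00) ∩ circle(D,5.00): a=4.1419, h=4.3410
  candidates: C₊=(3.9528,3.9642) cross=28.750; C₋=(5.1311,-4.6376) cross=-28.750
  mode - wants cross < 0 → take C=(5.1311,-4.6376) (cross=-28.750)
ex = (C−B)/|BC| = (0.7821,-0.6231); ey = (0.6231,0.7821)
P = B + 2.72·ex + 1.80·ey = (3.6874,-1.1859)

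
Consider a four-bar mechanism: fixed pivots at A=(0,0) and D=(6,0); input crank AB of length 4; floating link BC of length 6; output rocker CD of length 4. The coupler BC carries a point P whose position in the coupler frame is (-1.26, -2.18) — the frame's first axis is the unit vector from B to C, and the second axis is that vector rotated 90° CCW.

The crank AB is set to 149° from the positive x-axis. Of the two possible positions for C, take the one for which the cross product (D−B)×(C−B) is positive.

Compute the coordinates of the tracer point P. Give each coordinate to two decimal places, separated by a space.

A=(0,0), D=(6.00,0)
B = A + 4.00·(cos149°, sin149°) = (-3.4287, 2.0602)
|BD| = 9.6511
circle(B,6.00) ∩ circle(D,4.00): a=5.8617, h=1.2808
  candidates: C₊=(2.5713,2.0602) cross=12.361; C₋=(2.0245,-0.4424) cross=-12.361
  mode + wants cross > 0 → take C=(2.5713,2.0602) (cross=12.361)
ex = (C−B)/|BC| = (1.0000,0.0000); ey = (-0.0000,1.0000)
P = B + -1.26·ex + -2.18·ey = (-4.6887,-0.1198)

-4.69 -0.12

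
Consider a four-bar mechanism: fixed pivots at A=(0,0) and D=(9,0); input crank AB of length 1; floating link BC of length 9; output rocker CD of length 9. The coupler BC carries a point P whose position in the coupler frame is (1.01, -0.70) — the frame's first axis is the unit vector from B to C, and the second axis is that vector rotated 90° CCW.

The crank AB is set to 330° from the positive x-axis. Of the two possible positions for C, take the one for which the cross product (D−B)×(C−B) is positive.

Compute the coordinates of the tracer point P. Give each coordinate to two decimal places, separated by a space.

1.91 0.15

A=(0,0), D=(9.00,0)
B = A + 1.00·(cos330°, sin330°) = (0.8660, -0.5000)
|BD| = 8.1493
circle(B,9.00) ∩ circle(D,9.00): a=4.0747, h=8.0248
  candidates: C₊=(4.4407,7.7597) cross=65.397; C₋=(5.4254,-8.2597) cross=-65.397
  mode + wants cross > 0 → take C=(4.4407,7.7597) (cross=65.397)
ex = (C−B)/|BC| = (0.3972,0.9177); ey = (-0.9177,0.3972)
P = B + 1.01·ex + -0.70·ey = (1.9096,0.1489)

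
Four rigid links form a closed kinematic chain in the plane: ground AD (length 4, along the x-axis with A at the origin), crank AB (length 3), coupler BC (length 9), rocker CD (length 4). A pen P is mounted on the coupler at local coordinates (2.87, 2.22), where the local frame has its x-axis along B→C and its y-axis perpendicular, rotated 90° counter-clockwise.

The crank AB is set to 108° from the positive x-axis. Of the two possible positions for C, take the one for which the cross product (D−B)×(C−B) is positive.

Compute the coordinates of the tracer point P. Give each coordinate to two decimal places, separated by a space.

A=(0,0), D=(4.00,0)
B = A + 3.00·(cos108°, sin108°) = (-0.9271, 2.8532)
|BD| = 5.6935
circle(B,9.00) ∩ circle(D,4.00): a=8.5550, h=2.7950
  candidates: C₊=(7.8769,0.9848) cross=15.914; C₋=(5.0756,-3.8527) cross=-15.914
  mode + wants cross > 0 → take C=(7.8769,0.9848) (cross=15.914)
ex = (C−B)/|BC| = (0.9782,-0.2076); ey = (0.2076,0.9782)
P = B + 2.87·ex + 2.22·ey = (2.3413,4.4290)

2.34 4.43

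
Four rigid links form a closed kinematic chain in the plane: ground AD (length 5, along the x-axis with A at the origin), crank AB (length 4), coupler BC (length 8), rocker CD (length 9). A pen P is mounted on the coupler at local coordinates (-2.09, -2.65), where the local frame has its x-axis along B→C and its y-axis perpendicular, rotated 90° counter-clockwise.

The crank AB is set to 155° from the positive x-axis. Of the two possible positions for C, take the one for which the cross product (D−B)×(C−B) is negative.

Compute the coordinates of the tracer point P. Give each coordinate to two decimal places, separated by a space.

A=(0,0), D=(5.00,0)
B = A + 4.00·(cos155°, sin155°) = (-3.6252, 1.6905)
|BD| = 8.7893
circle(B,8.00) ∩ circle(D,9.00): a=3.4276, h=7.2285
  candidates: C₊=(1.1286,8.1248) cross=63.534; C₋=(-1.6519,-6.0623) cross=-63.534
  mode - wants cross < 0 → take C=(-1.6519,-6.0623) (cross=-63.534)
ex = (C−B)/|BC| = (0.2467,-0.9691); ey = (0.9691,0.2467)
P = B + -2.09·ex + -2.65·ey = (-6.7089,3.0622)

-6.71 3.06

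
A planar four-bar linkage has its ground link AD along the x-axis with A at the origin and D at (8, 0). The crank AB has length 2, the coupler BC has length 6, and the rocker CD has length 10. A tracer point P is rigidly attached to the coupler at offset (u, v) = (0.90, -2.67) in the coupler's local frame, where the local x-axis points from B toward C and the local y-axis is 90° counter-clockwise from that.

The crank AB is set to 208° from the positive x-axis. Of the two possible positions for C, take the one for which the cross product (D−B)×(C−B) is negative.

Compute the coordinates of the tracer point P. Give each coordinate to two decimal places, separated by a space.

-3.92 -2.75

A=(0,0), D=(8.00,0)
B = A + 2.00·(cos208°, sin208°) = (-1.7659, -0.9389)
|BD| = 9.8109
circle(B,6.00) ∩ circle(D,10.00): a=1.6438, h=5.7704
  candidates: C₊=(-0.6819,4.9623) cross=56.613; C₋=(0.4226,-6.5256) cross=-56.613
  mode - wants cross < 0 → take C=(0.4226,-6.5256) (cross=-56.613)
ex = (C−B)/|BC| = (0.3648,-0.9311); ey = (0.9311,0.3648)
P = B + 0.90·ex + -2.67·ey = (-3.9237,-2.7508)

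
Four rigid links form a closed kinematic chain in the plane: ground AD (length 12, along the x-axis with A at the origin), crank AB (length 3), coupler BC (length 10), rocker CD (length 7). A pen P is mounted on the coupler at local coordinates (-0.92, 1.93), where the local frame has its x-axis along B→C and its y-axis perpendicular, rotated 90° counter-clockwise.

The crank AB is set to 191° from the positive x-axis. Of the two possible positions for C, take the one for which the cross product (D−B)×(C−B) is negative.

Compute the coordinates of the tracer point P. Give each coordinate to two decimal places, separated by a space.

A=(0,0), D=(12.00,0)
B = A + 3.00·(cos191°, sin191°) = (-2.9449, -0.5724)
|BD| = 14.9558
circle(B,10.00) ∩ circle(D,7.00): a=9.1829, h=3.9590
  candidates: C₊=(6.0798,3.7351) cross=59.210; C₋=(6.3829,-4.1770) cross=-59.210
  mode - wants cross < 0 → take C=(6.3829,-4.1770) (cross=-59.210)
ex = (C−B)/|BC| = (0.9328,-0.3605); ey = (0.3605,0.9328)
P = B + -0.92·ex + 1.93·ey = (-3.1073,1.5595)

-3.11 1.56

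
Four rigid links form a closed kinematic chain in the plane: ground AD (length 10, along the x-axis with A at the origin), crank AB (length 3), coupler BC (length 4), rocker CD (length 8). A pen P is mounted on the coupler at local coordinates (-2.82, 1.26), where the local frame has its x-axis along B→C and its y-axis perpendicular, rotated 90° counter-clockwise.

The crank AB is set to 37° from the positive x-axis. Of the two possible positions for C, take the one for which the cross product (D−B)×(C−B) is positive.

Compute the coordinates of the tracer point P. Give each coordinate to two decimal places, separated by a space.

A=(0,0), D=(10.00,0)
B = A + 3.00·(cos37°, sin37°) = (2.3959, 1.8054)
|BD| = 7.8155
circle(B,4.00) ∩ circle(D,8.00): a=0.8369, h=3.9115
  candidates: C₊=(4.1138,5.4178) cross=30.570; C₋=(2.3066,-2.1936) cross=-30.570
  mode + wants cross > 0 → take C=(4.1138,5.4178) (cross=30.570)
ex = (C−B)/|BC| = (0.4295,0.9031); ey = (-0.9031,0.4295)
P = B + -2.82·ex + 1.26·ey = (0.0469,-0.2001)

0.05 -0.20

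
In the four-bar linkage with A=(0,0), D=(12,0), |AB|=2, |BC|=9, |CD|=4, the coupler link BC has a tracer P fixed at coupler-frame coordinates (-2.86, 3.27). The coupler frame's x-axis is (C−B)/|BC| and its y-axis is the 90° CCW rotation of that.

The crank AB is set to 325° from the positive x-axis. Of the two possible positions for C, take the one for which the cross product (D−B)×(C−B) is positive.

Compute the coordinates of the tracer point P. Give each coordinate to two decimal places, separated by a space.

-2.44 0.36

A=(0,0), D=(12.00,0)
B = A + 2.00·(cos325°, sin325°) = (1.6383, -1.1472)
|BD| = 10.4250
circle(B,9.00) ∩ circle(D,4.00): a=8.3300, h=3.4075
  candidates: C₊=(9.5428,3.1563) cross=35.523; C₋=(10.2927,-3.6173) cross=-35.523
  mode + wants cross > 0 → take C=(9.5428,3.1563) (cross=35.523)
ex = (C−B)/|BC| = (0.8783,0.4782); ey = (-0.4782,0.8783)
P = B + -2.86·ex + 3.27·ey = (-2.4371,0.3573)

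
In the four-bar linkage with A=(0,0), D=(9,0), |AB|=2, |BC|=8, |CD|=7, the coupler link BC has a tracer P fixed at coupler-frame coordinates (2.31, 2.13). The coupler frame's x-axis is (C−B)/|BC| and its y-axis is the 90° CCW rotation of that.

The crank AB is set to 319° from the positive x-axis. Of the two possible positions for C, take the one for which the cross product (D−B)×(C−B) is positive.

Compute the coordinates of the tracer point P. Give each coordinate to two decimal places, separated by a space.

0.65 1.71

A=(0,0), D=(9.00,0)
B = A + 2.00·(cos319°, sin319°) = (1.5094, -1.3121)
|BD| = 7.6046
circle(B,8.00) ∩ circle(D,7.00): a=4.7886, h=6.4086
  candidates: C₊=(5.1204,5.8266) cross=48.735; C₋=(7.3319,-6.7983) cross=-48.735
  mode + wants cross > 0 → take C=(5.1204,5.8266) (cross=48.735)
ex = (C−B)/|BC| = (0.4514,0.8923); ey = (-0.8923,0.4514)
P = B + 2.31·ex + 2.13·ey = (0.6514,1.7106)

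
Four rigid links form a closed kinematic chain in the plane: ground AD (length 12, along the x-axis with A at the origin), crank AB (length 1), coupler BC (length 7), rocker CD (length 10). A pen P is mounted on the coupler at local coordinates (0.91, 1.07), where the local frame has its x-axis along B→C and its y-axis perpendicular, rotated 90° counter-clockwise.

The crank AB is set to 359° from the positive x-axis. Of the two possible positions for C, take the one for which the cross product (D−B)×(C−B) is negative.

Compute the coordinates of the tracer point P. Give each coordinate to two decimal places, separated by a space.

2.37 -0.34

A=(0,0), D=(12.00,0)
B = A + 1.00·(cos359°, sin359°) = (0.9998, -0.0175)
|BD| = 11.0002
circle(B,7.00) ∩ circle(D,10.00): a=3.1819, h=6.2350
  candidates: C₊=(4.1719,6.2226) cross=68.586; C₋=(4.1917,-6.2474) cross=-68.586
  mode - wants cross < 0 → take C=(4.1917,-6.2474) (cross=-68.586)
ex = (C−B)/|BC| = (0.4560,-0.8900); ey = (0.8900,0.4560)
P = B + 0.91·ex + 1.07·ey = (2.3671,-0.3395)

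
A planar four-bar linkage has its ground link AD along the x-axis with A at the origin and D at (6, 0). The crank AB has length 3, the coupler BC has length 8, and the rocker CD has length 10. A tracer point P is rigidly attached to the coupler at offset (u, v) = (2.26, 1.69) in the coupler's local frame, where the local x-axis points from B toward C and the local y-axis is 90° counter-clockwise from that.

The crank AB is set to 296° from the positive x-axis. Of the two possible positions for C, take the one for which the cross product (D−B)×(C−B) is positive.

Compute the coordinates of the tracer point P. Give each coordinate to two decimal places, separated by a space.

-1.36 -1.79

A=(0,0), D=(6.00,0)
B = A + 3.00·(cos296°, sin296°) = (1.3151, -2.6964)
|BD| = 5.4054
circle(B,8.00) ∩ circle(D,10.00): a=-0.6273, h=7.9754
  candidates: C₊=(-3.2069,3.9030) cross=43.110; C₋=(4.7498,-9.9215) cross=-43.110
  mode + wants cross > 0 → take C=(-3.2069,3.9030) (cross=43.110)
ex = (C−B)/|BC| = (-0.5653,0.8249); ey = (-0.8249,-0.5653)
P = B + 2.26·ex + 1.69·ey = (-1.3565,-1.7873)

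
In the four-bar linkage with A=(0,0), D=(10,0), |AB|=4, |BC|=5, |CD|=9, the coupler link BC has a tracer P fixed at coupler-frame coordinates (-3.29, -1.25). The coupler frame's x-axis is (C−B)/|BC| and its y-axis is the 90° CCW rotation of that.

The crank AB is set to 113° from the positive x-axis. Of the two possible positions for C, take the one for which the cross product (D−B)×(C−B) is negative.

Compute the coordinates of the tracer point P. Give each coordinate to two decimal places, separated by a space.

-4.33 5.85

A=(0,0), D=(10.00,0)
B = A + 4.00·(cos113°, sin113°) = (-1.5629, 3.6820)
|BD| = 12.1350
circle(B,5.00) ∩ circle(D,9.00): a=3.7601, h=3.2957
  candidates: C₊=(3.0199,5.6814) cross=39.993; C₋=(1.0200,-0.5992) cross=-39.993
  mode - wants cross < 0 → take C=(1.0200,-0.5992) (cross=-39.993)
ex = (C−B)/|BC| = (0.5166,-0.8562); ey = (0.8562,0.5166)
P = B + -3.29·ex + -1.25·ey = (-4.3328,5.8533)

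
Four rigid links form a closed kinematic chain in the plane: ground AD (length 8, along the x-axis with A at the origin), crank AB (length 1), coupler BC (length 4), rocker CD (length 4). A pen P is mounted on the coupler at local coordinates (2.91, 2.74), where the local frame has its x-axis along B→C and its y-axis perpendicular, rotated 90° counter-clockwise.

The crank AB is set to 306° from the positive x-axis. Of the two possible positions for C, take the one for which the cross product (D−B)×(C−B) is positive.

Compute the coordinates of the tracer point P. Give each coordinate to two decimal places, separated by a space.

1.91 2.96

A=(0,0), D=(8.00,0)
B = A + 1.00·(cos306°, sin306°) = (0.5878, -0.8090)
|BD| = 7.4562
circle(B,4.00) ∩ circle(D,4.00): a=3.7281, h=1.4495
  candidates: C₊=(4.1366,1.0365) cross=10.808; C₋=(4.4512,-1.8455) cross=-10.808
  mode + wants cross > 0 → take C=(4.1366,1.0365) (cross=10.808)
ex = (C−B)/|BC| = (0.8872,0.4614); ey = (-0.4614,0.8872)
P = B + 2.91·ex + 2.74·ey = (1.9054,2.9645)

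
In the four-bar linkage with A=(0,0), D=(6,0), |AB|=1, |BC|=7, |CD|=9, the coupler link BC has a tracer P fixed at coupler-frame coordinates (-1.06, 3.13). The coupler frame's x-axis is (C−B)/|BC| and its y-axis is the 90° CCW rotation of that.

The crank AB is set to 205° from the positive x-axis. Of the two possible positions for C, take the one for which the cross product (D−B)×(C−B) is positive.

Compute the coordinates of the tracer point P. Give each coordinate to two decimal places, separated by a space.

-4.13 -1.15

A=(0,0), D=(6.00,0)
B = A + 1.00·(cos205°, sin205°) = (-0.9063, -0.4226)
|BD| = 6.9192
circle(B,7.00) ∩ circle(D,9.00): a=1.1472, h=6.9054
  candidates: C₊=(-0.1830,6.5399) cross=47.780; C₋=(0.6605,-7.2450) cross=-47.780
  mode + wants cross > 0 → take C=(-0.1830,6.5399) (cross=47.780)
ex = (C−B)/|BC| = (0.1033,0.9946); ey = (-0.9946,0.1033)
P = B + -1.06·ex + 3.13·ey = (-4.1291,-1.1535)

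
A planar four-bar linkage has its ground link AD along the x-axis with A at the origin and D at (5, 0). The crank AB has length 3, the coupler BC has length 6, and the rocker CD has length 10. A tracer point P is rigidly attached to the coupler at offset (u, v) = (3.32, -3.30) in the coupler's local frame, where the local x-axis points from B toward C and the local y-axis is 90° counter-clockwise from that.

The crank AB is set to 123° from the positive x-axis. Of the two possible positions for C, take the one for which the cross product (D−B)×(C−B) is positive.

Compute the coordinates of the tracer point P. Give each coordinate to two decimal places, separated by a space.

A=(0,0), D=(5.00,0)
B = A + 3.00·(cos123°, sin123°) = (-1.6339, 2.5160)
|BD| = 7.0950
circle(B,6.00) ∩ circle(D,10.00): a=-0.9627, h=5.9223
  candidates: C₊=(-0.4339,8.3948) cross=42.019; C₋=(-4.6342,-2.6800) cross=-42.019
  mode + wants cross > 0 → take C=(-0.4339,8.3948) (cross=42.019)
ex = (C−B)/|BC| = (0.2000,0.9798); ey = (-0.9798,0.2000)
P = B + 3.32·ex + -3.30·ey = (2.2634,5.1089)

2.26 5.11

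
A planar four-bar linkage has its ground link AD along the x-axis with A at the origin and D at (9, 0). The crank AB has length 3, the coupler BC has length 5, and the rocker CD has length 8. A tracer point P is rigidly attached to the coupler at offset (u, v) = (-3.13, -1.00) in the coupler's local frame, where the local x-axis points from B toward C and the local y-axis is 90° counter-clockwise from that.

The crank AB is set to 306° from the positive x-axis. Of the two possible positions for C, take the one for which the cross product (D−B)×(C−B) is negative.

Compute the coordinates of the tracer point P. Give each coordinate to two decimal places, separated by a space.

A=(0,0), D=(9.00,0)
B = A + 3.00·(cos306°, sin306°) = (1.7634, -2.4271)
|BD| = 7.6328
circle(B,5.00) ∩ circle(D,8.00): a=1.2616, h=4.8382
  candidates: C₊=(1.4211,2.5612) cross=36.929; C₋=(4.4979,-6.6130) cross=-36.929
  mode - wants cross < 0 → take C=(4.4979,-6.6130) (cross=-36.929)
ex = (C−B)/|BC| = (0.5469,-0.8372); ey = (0.8372,0.5469)
P = B + -3.13·ex + -1.00·ey = (-0.7857,-0.3536)

-0.79 -0.35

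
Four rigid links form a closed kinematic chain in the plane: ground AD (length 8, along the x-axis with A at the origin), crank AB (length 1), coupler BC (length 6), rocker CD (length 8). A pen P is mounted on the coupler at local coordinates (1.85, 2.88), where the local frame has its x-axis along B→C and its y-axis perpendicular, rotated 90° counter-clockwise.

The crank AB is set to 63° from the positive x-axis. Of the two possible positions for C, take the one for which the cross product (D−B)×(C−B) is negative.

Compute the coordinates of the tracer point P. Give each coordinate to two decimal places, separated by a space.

A=(0,0), D=(8.00,0)
B = A + 1.00·(cos63°, sin63°) = (0.4540, 0.8910)
|BD| = 7.5984
circle(B,6.00) ∩ circle(D,8.00): a=1.9567, h=5.6720
  candidates: C₊=(3.0623,6.2944) cross=43.098; C₋=(1.7321,-4.9713) cross=-43.098
  mode - wants cross < 0 → take C=(1.7321,-4.9713) (cross=-43.098)
ex = (C−B)/|BC| = (0.2130,-0.9770); ey = (0.9770,0.2130)
P = B + 1.85·ex + 2.88·ey = (3.6620,-0.3030)

3.66 -0.30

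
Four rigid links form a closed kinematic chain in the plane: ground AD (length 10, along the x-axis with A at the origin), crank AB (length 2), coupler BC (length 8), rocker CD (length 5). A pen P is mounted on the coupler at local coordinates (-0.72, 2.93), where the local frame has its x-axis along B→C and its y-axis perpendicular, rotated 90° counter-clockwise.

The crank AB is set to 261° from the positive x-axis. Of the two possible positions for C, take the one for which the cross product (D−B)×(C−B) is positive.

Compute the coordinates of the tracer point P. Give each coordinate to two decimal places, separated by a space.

-2.69 -0.12

A=(0,0), D=(10.00,0)
B = A + 2.00·(cos261°, sin261°) = (-0.3129, -1.9754)
|BD| = 10.5004
circle(B,8.00) ∩ circle(D,5.00): a=7.1073, h=3.6725
  candidates: C₊=(5.9766,2.9686) cross=38.562; C₋=(7.3584,-4.2452) cross=-38.562
  mode + wants cross > 0 → take C=(5.9766,2.9686) (cross=38.562)
ex = (C−B)/|BC| = (0.7862,0.6180); ey = (-0.6180,0.7862)
P = B + -0.72·ex + 2.93·ey = (-2.6896,-0.1168)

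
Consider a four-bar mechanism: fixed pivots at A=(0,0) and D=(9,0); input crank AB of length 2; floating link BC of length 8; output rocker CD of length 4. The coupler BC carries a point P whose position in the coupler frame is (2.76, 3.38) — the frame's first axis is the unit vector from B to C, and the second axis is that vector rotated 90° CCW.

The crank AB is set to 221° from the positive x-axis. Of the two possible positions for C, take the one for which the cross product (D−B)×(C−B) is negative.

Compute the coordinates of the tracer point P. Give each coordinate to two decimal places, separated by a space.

A=(0,0), D=(9.00,0)
B = A + 2.00·(cos221°, sin221°) = (-1.5094, -1.3121)
|BD| = 10.5910
circle(B,8.00) ∩ circle(D,4.00): a=7.5616, h=2.6120
  candidates: C₊=(5.6703,2.2166) cross=27.664; C₋=(6.3175,-2.9672) cross=-27.664
  mode - wants cross < 0 → take C=(6.3175,-2.9672) (cross=-27.664)
ex = (C−B)/|BC| = (0.9784,-0.2069); ey = (0.2069,0.9784)
P = B + 2.76·ex + 3.38·ey = (1.8901,1.4238)

1.89 1.42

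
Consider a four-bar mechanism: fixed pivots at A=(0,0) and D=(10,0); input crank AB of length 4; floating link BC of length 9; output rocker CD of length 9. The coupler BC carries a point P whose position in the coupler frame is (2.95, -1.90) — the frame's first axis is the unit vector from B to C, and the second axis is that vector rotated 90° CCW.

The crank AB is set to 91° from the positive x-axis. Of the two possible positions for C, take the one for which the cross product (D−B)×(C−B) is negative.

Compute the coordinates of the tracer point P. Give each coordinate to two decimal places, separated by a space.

A=(0,0), D=(10.00,0)
B = A + 4.00·(cos91°, sin91°) = (-0.0698, 3.9994)
|BD| = 10.8350
circle(B,9.00) ∩ circle(D,9.00): a=5.4175, h=7.1869
  candidates: C₊=(7.6179,8.6790) cross=77.869; C₋=(2.3123,-4.6796) cross=-77.869
  mode - wants cross < 0 → take C=(2.3123,-4.6796) (cross=-77.869)
ex = (C−B)/|BC| = (0.2647,-0.9643); ey = (0.9643,0.2647)
P = B + 2.95·ex + -1.90·ey = (-1.1213,0.6517)

-1.12 0.65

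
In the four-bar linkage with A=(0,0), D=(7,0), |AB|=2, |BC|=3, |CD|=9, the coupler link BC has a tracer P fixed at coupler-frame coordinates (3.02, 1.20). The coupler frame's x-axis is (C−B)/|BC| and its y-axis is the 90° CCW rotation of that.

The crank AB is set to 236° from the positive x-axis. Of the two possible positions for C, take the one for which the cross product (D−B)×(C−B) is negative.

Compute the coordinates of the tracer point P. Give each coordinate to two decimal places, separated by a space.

A=(0,0), D=(7.00,0)
B = A + 2.00·(cos236°, sin236°) = (-1.1184, -1.6581)
|BD| = 8.2860
circle(B,3.00) ∩ circle(D,9.00): a=-0.2017, h=2.9932
  candidates: C₊=(-1.9150,1.2342) cross=24.802; C₋=(-0.7170,-4.6311) cross=-24.802
  mode - wants cross < 0 → take C=(-0.7170,-4.6311) (cross=-24.802)
ex = (C−B)/|BC| = (0.1338,-0.9910); ey = (0.9910,0.1338)
P = B + 3.02·ex + 1.20·ey = (0.4748,-4.4904)

0.47 -4.49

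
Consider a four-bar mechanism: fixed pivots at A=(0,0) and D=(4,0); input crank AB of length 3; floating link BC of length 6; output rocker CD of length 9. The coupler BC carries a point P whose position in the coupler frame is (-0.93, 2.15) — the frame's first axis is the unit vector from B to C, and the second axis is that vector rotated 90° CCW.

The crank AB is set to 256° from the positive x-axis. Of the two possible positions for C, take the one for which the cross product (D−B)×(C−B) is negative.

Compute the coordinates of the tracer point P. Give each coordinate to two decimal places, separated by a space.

1.00 -1.32

A=(0,0), D=(4.00,0)
B = A + 3.00·(cos256°, sin256°) = (-0.7258, -2.9109)
|BD| = 5.5503
circle(B,6.00) ∩ circle(D,9.00): a=-1.2787, h=5.8622
  candidates: C₊=(-4.8889,1.4098) cross=32.537; C₋=(1.2600,-8.5728) cross=-32.537
  mode - wants cross < 0 → take C=(1.2600,-8.5728) (cross=-32.537)
ex = (C−B)/|BC| = (0.3310,-0.9436); ey = (0.9436,0.3310)
P = B + -0.93·ex + 2.15·ey = (0.9953,-1.3217)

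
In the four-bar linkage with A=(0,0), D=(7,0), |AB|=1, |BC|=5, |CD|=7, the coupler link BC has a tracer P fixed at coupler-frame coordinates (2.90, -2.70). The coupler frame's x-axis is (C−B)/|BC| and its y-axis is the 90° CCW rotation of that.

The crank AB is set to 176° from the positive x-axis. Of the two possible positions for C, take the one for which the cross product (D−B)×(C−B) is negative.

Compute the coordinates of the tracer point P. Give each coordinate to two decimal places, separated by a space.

A=(0,0), D=(7.00,0)
B = A + 1.00·(cos176°, sin176°) = (-0.9976, 0.0698)
|BD| = 7.9979
circle(B,5.00) ∩ circle(D,7.00): a=2.4985, h=4.3310
  candidates: C₊=(1.5386,4.3788) cross=34.639; C₋=(1.4631,-4.2828) cross=-34.639
  mode - wants cross < 0 → take C=(1.4631,-4.2828) (cross=-34.639)
ex = (C−B)/|BC| = (0.4921,-0.8705); ey = (0.8705,0.4921)
P = B + 2.90·ex + -2.70·ey = (-1.9208,-3.7835)

-1.92 -3.78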